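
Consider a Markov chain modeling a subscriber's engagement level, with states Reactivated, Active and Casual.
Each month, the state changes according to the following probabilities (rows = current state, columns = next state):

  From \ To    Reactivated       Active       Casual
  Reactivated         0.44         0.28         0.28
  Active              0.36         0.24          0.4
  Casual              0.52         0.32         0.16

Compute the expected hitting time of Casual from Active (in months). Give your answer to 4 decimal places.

2.8325

Let t(s) be the expected number of months to first reach Casual from state s, with t(Casual) = 0. Conditioning on the first month:
t(Reactivated) = 1 + 0.44·t(Reactivated) + 0.28·t(Active)
t(Active) = 1 + 0.36·t(Reactivated) + 0.24·t(Active)
Solving: t(Reactivated) = 3.2020, t(Active) = 2.8325.
Expected months from Active to Casual: 2.8325.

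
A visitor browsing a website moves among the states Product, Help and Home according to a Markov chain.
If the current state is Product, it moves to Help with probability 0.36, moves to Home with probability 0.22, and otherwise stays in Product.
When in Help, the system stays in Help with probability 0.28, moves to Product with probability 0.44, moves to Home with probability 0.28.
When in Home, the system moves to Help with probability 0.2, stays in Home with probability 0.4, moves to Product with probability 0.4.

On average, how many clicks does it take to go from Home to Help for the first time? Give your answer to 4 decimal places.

Let t(s) be the expected number of clicks to first reach Help from state s, with t(Help) = 0. Conditioning on the first click:
t(Product) = 1 + 0.42·t(Product) + 0.22·t(Home)
t(Home) = 1 + 0.4·t(Product) + 0.4·t(Home)
Solving: t(Product) = 3.1538, t(Home) = 3.7692.
Expected clicks from Home to Help: 3.7692.

3.7692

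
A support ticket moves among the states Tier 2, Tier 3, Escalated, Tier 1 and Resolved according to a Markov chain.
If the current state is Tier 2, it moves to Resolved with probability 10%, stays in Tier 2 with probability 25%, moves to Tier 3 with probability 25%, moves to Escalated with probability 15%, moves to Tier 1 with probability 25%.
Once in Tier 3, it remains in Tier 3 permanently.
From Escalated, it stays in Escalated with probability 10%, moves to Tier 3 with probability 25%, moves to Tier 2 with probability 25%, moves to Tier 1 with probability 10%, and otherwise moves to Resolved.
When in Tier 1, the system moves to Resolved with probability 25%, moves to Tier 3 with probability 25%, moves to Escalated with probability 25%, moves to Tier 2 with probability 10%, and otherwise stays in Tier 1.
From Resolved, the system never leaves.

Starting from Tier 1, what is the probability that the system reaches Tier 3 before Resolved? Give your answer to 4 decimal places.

0.5132

Let h(s) be the probability of absorption at Tier 3 starting from transient state s. Then h(Tier 3) = 1 and h(Resolved) = 0. By first-step analysis:
h(Tier 2) = 0.25·h(Tier 2) + 0.25·1 + 0.15·h(Escalated) + 0.25·h(Tier 1) + 0.1·0
h(Escalated) = 0.25·h(Tier 2) + 0.25·1 + 0.1·h(Escalated) + 0.1·h(Tier 1) + 0.3·0
h(Tier 1) = 0.1·h(Tier 2) + 0.25·1 + 0.25·h(Escalated) + 0.15·h(Tier 1) + 0.25·0
Solving: h(Tier 2) = 0.6050, h(Escalated) = 0.5028, h(Tier 1) = 0.5132.
Starting from Tier 1, the probability is 0.5132.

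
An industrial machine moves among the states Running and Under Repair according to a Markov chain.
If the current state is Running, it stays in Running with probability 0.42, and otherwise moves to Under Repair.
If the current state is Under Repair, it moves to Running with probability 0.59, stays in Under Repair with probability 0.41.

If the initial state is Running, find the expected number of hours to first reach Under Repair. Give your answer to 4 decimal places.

Let t(s) be the expected number of hours to first reach Under Repair from state s, with t(Under Repair) = 0. Conditioning on the first hour:
t(Running) = 1 + 0.42·t(Running)
Solving: t(Running) = 1.7241.
Expected hours from Running to Under Repair: 1.7241.

1.7241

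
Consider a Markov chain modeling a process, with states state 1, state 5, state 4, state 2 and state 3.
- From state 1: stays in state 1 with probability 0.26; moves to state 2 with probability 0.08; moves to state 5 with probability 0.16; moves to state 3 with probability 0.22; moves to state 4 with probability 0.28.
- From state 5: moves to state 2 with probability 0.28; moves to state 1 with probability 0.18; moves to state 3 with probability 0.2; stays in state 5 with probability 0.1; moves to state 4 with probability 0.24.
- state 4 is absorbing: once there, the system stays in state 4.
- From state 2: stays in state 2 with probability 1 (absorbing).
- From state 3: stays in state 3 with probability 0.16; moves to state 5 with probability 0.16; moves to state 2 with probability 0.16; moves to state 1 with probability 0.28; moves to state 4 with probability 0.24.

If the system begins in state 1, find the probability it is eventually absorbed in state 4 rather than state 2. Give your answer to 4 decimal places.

Let h(s) be the probability of absorption at state 4 starting from transient state s. Then h(state 4) = 1 and h(state 2) = 0. By first-step analysis:
h(state 1) = 0.26·h(state 1) + 0.16·h(state 5) + 0.28·1 + 0.08·0 + 0.22·h(state 3)
h(state 5) = 0.18·h(state 1) + 0.1·h(state 5) + 0.24·1 + 0.28·0 + 0.2·h(state 3)
h(state 3) = 0.28·h(state 1) + 0.16·h(state 5) + 0.24·1 + 0.16·0 + 0.16·h(state 3)
Solving: h(state 1) = 0.6774, h(state 5) = 0.5386, h(state 3) = 0.6141.
Starting from state 1, the probability is 0.6774.

0.6774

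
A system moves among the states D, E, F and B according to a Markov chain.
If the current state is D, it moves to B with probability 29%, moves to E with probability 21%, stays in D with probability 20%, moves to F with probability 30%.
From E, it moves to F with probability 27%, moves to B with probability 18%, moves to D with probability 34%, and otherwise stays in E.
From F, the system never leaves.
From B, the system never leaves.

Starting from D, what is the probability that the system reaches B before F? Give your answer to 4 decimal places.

Let h(s) be the probability of absorption at B starting from transient state s. Then h(B) = 1 and h(F) = 0. By first-step analysis:
h(D) = 0.2·h(D) + 0.21·h(E) + 0.3·0 + 0.29·1
h(E) = 0.34·h(D) + 0.21·h(E) + 0.27·0 + 0.18·1
Solving: h(D) = 0.4761, h(E) = 0.4328.
Starting from D, the probability is 0.4761.

0.4761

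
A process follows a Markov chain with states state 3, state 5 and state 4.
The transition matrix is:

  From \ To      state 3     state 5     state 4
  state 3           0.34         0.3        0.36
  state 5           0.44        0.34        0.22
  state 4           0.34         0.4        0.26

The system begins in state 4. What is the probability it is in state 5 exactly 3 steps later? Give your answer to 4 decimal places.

0.3415

Propagate the distribution vector 3 steps from state 4.
After 0 steps: (0.0000, 0.0000, 1.0000)
After 1 step: (0.3400, 0.4000, 0.2600)
After 2 steps: (0.3800, 0.3420, 0.2780)
After 3 steps: (0.3742, 0.3415, 0.2843)
P(in state 5 after 3 steps) = 0.3415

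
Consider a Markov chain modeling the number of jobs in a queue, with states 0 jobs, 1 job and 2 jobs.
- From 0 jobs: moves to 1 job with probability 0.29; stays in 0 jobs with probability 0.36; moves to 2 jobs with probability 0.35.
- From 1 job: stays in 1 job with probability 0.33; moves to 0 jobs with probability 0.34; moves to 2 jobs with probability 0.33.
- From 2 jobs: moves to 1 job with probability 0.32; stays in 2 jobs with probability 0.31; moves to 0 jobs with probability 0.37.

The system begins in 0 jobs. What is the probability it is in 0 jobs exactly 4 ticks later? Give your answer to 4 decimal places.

Propagate the distribution vector 4 ticks from 0 jobs.
After 0 ticks: (1.0000, 0.0000, 0.0000)
After 1 tick: (0.3600, 0.2900, 0.3500)
After 2 ticks: (0.3577, 0.3121, 0.3302)
After 3 ticks: (0.3571, 0.3124, 0.3306)
After 4 ticks: (0.3571, 0.3124, 0.3305)
P(in 0 jobs after 4 ticks) = 0.3571

0.3571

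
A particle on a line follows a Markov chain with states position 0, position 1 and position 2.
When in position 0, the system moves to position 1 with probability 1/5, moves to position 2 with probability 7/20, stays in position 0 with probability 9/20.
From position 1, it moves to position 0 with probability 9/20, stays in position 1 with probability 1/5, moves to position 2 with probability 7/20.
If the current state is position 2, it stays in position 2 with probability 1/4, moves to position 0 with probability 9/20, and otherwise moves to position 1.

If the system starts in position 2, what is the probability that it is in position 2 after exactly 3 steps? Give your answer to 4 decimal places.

Propagate the distribution vector 3 steps from position 2.
After 0 steps: (0.0000, 0.0000, 1.0000)
After 1 step: (0.4500, 0.3000, 0.2500)
After 2 steps: (0.4500, 0.2250, 0.3250)
After 3 steps: (0.4500, 0.2325, 0.3175)
P(in position 2 after 3 steps) = 0.3175

0.3175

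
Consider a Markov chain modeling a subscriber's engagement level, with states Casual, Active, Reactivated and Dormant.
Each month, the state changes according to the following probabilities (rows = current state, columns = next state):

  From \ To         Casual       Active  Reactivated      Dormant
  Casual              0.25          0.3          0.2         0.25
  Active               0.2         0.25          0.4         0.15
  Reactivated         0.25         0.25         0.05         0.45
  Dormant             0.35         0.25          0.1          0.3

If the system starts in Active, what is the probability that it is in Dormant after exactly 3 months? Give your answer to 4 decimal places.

Propagate the distribution vector 3 months from Active.
After 0 months: (0.0000, 1.0000, 0.0000, 0.0000)
After 1 month: (0.2000, 0.2500, 0.4000, 0.1500)
After 2 months: (0.2525, 0.2600, 0.1750, 0.3125)
After 3 months: (0.2683, 0.2626, 0.1945, 0.2746)
P(in Dormant after 3 months) = 0.2746

0.2746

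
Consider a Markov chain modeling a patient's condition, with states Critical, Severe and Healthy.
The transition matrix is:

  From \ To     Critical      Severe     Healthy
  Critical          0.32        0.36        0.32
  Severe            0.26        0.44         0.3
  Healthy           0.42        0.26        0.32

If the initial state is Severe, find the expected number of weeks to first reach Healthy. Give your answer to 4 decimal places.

3.2730

Let t(s) be the expected number of weeks to first reach Healthy from state s, with t(Healthy) = 0. Conditioning on the first week:
t(Critical) = 1 + 0.32·t(Critical) + 0.36·t(Severe)
t(Severe) = 1 + 0.26·t(Critical) + 0.44·t(Severe)
Solving: t(Critical) = 3.2033, t(Severe) = 3.2730.
Expected weeks from Severe to Healthy: 3.2730.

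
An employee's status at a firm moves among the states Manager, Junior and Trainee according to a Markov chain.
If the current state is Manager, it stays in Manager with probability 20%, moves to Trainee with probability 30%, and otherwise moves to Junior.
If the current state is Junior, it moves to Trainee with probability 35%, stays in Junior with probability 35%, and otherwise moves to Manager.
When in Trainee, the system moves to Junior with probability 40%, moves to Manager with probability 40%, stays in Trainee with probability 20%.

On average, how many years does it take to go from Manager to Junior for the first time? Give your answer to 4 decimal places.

2.1154

Let t(s) be the expected number of years to first reach Junior from state s, with t(Junior) = 0. Conditioning on the first year:
t(Manager) = 1 + 0.2·t(Manager) + 0.3·t(Trainee)
t(Trainee) = 1 + 0.4·t(Manager) + 0.2·t(Trainee)
Solving: t(Manager) = 2.1154, t(Trainee) = 2.3077.
Expected years from Manager to Junior: 2.1154.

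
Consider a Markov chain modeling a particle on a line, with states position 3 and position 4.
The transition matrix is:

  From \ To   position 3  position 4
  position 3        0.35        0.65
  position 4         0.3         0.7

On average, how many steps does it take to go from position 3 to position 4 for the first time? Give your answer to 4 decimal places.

Let t(s) be the expected number of steps to first reach position 4 from state s, with t(position 4) = 0. Conditioning on the first step:
t(position 3) = 1 + 0.35·t(position 3)
Solving: t(position 3) = 1.5385.
Expected steps from position 3 to position 4: 1.5385.

1.5385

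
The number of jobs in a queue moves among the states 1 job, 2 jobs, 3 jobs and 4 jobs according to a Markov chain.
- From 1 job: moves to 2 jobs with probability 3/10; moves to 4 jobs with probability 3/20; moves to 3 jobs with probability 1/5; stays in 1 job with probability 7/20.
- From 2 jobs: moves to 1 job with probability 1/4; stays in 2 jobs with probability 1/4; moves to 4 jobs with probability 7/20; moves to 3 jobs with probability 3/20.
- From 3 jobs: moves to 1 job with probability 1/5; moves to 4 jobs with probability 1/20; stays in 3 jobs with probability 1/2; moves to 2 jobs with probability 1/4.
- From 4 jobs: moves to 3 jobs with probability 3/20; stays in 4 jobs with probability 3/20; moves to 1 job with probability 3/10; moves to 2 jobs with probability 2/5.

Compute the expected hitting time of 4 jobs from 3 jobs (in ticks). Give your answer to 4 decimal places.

6.5005

Let t(s) be the expected number of ticks to first reach 4 jobs from state s, with t(4 jobs) = 0. Conditioning on the first tick:
t(1 job) = 1 + 0.35·t(1 job) + 0.3·t(2 jobs) + 0.2·t(3 jobs)
t(2 jobs) = 1 + 0.25·t(1 job) + 0.25·t(2 jobs) + 0.15·t(3 jobs)
t(3 jobs) = 1 + 0.2·t(1 job) + 0.25·t(2 jobs) + 0.5·t(3 jobs)
Solving: t(1 job) = 5.6184, t(2 jobs) = 4.5062, t(3 jobs) = 6.5005.
Expected ticks from 3 jobs to 4 jobs: 6.5005.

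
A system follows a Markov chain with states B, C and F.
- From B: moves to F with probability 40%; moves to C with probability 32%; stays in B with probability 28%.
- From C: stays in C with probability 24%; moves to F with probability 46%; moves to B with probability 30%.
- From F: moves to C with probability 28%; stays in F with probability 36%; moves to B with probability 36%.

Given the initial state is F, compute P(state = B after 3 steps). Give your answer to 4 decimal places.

0.3179

Propagate the distribution vector 3 steps from F.
After 0 steps: (0.0000, 0.0000, 1.0000)
After 1 step: (0.3600, 0.2800, 0.3600)
After 2 steps: (0.3144, 0.2832, 0.4024)
After 3 steps: (0.3179, 0.2812, 0.4009)
P(in B after 3 steps) = 0.3179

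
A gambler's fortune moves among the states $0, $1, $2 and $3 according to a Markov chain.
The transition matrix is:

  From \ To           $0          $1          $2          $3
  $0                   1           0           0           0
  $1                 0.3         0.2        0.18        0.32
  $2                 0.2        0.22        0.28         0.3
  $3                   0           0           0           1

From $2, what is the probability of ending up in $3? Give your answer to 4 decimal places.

0.5787

Let h(s) be the probability of absorption at $3 starting from transient state s. Then h($3) = 1 and h($0) = 0. By first-step analysis:
h($1) = 0.3·0 + 0.2·h($1) + 0.18·h($2) + 0.32·1
h($2) = 0.2·0 + 0.22·h($1) + 0.28·h($2) + 0.3·1
Solving: h($1) = 0.5302, h($2) = 0.5787.
Starting from $2, the probability is 0.5787.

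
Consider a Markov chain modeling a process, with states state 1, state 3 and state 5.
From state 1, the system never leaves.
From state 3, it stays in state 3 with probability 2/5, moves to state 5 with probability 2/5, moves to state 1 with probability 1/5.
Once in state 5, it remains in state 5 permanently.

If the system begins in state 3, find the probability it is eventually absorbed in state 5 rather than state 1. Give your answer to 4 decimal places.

0.6667

Let h(s) be the probability of absorption at state 5 starting from transient state s. Then h(state 5) = 1 and h(state 1) = 0. By first-step analysis:
h(state 3) = 0.2·0 + 0.4·h(state 3) + 0.4·1
Solving: h(state 3) = 0.6667.
Starting from state 3, the probability is 0.6667.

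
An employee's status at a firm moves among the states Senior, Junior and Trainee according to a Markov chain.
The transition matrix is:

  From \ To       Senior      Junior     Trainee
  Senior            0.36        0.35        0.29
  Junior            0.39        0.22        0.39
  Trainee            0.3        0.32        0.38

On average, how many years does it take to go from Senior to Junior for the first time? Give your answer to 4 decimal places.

Let t(s) be the expected number of years to first reach Junior from state s, with t(Junior) = 0. Conditioning on the first year:
t(Senior) = 1 + 0.36·t(Senior) + 0.29·t(Trainee)
t(Trainee) = 1 + 0.3·t(Senior) + 0.38·t(Trainee)
Solving: t(Senior) = 2.9374, t(Trainee) = 3.0342.
Expected years from Senior to Junior: 2.9374.

2.9374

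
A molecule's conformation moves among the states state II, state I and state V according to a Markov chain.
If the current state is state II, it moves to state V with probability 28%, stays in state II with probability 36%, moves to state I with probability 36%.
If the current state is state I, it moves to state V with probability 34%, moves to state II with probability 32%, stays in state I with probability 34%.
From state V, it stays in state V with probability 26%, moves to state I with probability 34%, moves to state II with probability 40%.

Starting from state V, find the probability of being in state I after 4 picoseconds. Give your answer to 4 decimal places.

Propagate the distribution vector 4 picoseconds from state V.
After 0 picoseconds: (0.0000, 0.0000, 1.0000)
After 1 picosecond: (0.4000, 0.3400, 0.2600)
After 2 picoseconds: (0.3568, 0.3480, 0.2952)
After 3 picoseconds: (0.3579, 0.3471, 0.2950)
After 4 picoseconds: (0.3579, 0.3472, 0.2949)
P(in state I after 4 picoseconds) = 0.3472

0.3472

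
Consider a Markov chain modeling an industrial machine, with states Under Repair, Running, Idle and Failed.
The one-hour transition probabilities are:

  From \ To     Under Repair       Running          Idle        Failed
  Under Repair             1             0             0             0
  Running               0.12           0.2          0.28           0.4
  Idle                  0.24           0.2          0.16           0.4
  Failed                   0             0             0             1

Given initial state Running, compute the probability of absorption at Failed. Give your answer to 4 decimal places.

0.7273

Let h(s) be the probability of absorption at Failed starting from transient state s. Then h(Failed) = 1 and h(Under Repair) = 0. By first-step analysis:
h(Running) = 0.12·0 + 0.2·h(Running) + 0.28·h(Idle) + 0.4·1
h(Idle) = 0.24·0 + 0.2·h(Running) + 0.16·h(Idle) + 0.4·1
Solving: h(Running) = 0.7273, h(Idle) = 0.6494.
Starting from Running, the probability is 0.7273.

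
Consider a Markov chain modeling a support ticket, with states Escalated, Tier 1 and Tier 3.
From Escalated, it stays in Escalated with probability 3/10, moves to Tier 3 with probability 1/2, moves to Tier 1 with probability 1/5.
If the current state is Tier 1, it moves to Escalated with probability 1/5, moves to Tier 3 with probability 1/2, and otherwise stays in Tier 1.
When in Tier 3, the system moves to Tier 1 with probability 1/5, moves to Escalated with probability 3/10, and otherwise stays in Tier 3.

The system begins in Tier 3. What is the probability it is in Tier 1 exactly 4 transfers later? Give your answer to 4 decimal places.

0.2222

Propagate the distribution vector 4 transfers from Tier 3.
After 0 transfers: (0.0000, 0.0000, 1.0000)
After 1 transfer: (0.3000, 0.2000, 0.5000)
After 2 transfers: (0.2800, 0.2200, 0.5000)
After 3 transfers: (0.2780, 0.2220, 0.5000)
After 4 transfers: (0.2778, 0.2222, 0.5000)
P(in Tier 1 after 4 transfers) = 0.2222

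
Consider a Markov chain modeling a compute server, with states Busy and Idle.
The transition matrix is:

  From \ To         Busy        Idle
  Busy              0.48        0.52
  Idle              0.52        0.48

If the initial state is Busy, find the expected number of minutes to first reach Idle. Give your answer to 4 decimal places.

Let t(s) be the expected number of minutes to first reach Idle from state s, with t(Idle) = 0. Conditioning on the first minute:
t(Busy) = 1 + 0.48·t(Busy)
Solving: t(Busy) = 1.9231.
Expected minutes from Busy to Idle: 1.9231.

1.9231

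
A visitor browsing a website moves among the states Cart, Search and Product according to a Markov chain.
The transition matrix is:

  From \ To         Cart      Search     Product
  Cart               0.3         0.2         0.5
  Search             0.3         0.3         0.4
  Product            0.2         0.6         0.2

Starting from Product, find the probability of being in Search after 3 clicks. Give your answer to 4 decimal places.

0.3860

Propagate the distribution vector 3 clicks from Product.
After 0 clicks: (0.0000, 0.0000, 1.0000)
After 1 click: (0.2000, 0.6000, 0.2000)
After 2 clicks: (0.2800, 0.3400, 0.3800)
After 3 clicks: (0.2620, 0.3860, 0.3520)
P(in Search after 3 clicks) = 0.3860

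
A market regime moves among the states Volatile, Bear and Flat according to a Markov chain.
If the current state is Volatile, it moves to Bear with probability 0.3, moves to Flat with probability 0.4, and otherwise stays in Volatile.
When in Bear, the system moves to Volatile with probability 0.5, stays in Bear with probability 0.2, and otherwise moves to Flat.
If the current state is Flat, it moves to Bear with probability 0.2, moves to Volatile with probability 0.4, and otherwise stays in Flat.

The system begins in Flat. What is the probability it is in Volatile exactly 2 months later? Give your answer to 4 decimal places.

0.3800

Sum over the intermediate state after 1 month:
P = P(Flat→Volatile)·P(Volatile→Volatile) + P(Flat→Bear)·P(Bear→Volatile) + P(Flat→Flat)·P(Flat→Volatile)
  = 0.4×0.3 + 0.2×0.5 + 0.4×0.4
  = 0.1200 + 0.1000 + 0.1600 = 0.3800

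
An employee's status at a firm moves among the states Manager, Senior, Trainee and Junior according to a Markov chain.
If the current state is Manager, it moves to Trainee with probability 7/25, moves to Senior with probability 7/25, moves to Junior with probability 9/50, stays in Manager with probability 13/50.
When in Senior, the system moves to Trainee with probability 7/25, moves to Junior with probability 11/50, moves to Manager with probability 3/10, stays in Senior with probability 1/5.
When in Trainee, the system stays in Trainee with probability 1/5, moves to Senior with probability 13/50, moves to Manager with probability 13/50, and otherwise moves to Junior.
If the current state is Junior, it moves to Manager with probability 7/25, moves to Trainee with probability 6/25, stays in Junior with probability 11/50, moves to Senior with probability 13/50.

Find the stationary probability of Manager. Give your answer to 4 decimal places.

0.2745

Let the stationary distribution be π with π = πP and π_1 + π_2 + π_3 + π_4 = 1.
π_1 = 0.26·π_1 + 0.3·π_2 + 0.26·π_3 + 0.28·π_4
π_2 = 0.28·π_1 + 0.2·π_2 + 0.26·π_3 + 0.26·π_4
π_3 = 0.28·π_1 + 0.28·π_2 + 0.2·π_3 + 0.24·π_4
Solving with the normalization constraint gives π = (0.2745, 0.2505, 0.2510, 0.2241).
So the stationary probability of Manager is 0.2745.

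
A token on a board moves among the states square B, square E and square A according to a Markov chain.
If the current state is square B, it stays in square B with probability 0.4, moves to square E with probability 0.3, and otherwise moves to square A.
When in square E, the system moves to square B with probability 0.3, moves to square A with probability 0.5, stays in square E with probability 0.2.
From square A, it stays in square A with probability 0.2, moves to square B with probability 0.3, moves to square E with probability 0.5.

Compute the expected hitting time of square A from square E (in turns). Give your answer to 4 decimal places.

Let t(s) be the expected number of turns to first reach square A from state s, with t(square A) = 0. Conditioning on the first turn:
t(square B) = 1 + 0.4·t(square B) + 0.3·t(square E)
t(square E) = 1 + 0.3·t(square B) + 0.2·t(square E)
Solving: t(square B) = 2.8205, t(square E) = 2.3077.
Expected turns from square E to square A: 2.3077.

2.3077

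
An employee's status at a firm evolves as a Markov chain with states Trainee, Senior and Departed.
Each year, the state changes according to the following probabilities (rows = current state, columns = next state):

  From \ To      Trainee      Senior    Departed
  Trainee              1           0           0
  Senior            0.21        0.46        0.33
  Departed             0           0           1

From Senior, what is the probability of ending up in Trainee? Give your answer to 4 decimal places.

Let h(s) be the probability of absorption at Trainee starting from transient state s. Then h(Trainee) = 1 and h(Departed) = 0. By first-step analysis:
h(Senior) = 0.21·1 + 0.46·h(Senior) + 0.33·0
Solving: h(Senior) = 0.3889.
Starting from Senior, the probability is 0.3889.

0.3889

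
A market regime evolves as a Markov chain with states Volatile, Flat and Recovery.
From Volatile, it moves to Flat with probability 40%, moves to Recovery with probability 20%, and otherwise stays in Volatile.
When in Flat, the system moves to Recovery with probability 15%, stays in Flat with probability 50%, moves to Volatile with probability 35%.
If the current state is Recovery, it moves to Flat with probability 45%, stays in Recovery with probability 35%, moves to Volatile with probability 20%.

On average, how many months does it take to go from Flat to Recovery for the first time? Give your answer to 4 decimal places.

5.9375

Let t(s) be the expected number of months to first reach Recovery from state s, with t(Recovery) = 0. Conditioning on the first month:
t(Volatile) = 1 + 0.4·t(Volatile) + 0.4·t(Flat)
t(Flat) = 1 + 0.35·t(Volatile) + 0.5·t(Flat)
Solving: t(Volatile) = 5.6250, t(Flat) = 5.9375.
Expected months from Flat to Recovery: 5.9375.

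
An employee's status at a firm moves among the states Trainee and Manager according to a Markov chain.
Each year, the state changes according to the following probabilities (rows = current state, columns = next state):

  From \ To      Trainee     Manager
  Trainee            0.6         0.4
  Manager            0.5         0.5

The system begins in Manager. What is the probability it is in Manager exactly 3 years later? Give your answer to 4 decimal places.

0.4450

Propagate the distribution vector 3 years from Manager.
After 0 years: (0.0000, 1.0000)
After 1 year: (0.5000, 0.5000)
After 2 years: (0.5500, 0.4500)
After 3 years: (0.5550, 0.4450)
P(in Manager after 3 years) = 0.4450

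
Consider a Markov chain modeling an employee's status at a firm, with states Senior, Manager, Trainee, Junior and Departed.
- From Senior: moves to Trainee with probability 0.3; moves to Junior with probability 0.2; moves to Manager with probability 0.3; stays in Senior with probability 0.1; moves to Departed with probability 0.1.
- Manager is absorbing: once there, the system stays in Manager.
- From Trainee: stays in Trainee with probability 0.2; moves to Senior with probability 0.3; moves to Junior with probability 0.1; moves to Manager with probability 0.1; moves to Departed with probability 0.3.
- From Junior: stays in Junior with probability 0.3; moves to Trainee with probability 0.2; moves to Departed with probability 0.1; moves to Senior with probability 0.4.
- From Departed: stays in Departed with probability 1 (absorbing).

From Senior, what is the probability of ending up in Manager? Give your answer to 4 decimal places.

Let h(s) be the probability of absorption at Manager starting from transient state s. Then h(Manager) = 1 and h(Departed) = 0. By first-step analysis:
h(Senior) = 0.1·h(Senior) + 0.3·1 + 0.3·h(Trainee) + 0.2·h(Junior) + 0.1·0
h(Trainee) = 0.3·h(Senior) + 0.1·1 + 0.2·h(Trainee) + 0.1·h(Junior) + 0.3·0
h(Junior) = 0.4·h(Senior) + 0.2·h(Trainee) + 0.3·h(Junior) + 0.1·0
Solving: h(Senior) = 0.5582, h(Trainee) = 0.3881, h(Junior) = 0.4299.
Starting from Senior, the probability is 0.5582.

0.5582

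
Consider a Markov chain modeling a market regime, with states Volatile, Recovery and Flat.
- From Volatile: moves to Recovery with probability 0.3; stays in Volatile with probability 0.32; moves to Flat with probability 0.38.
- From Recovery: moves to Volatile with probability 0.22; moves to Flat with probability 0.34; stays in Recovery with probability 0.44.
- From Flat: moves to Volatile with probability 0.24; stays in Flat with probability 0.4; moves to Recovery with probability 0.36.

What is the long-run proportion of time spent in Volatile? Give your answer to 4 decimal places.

Let the stationary distribution be π with π = πP and π_1 + π_2 + π_3 = 1.
π_1 = 0.32·π_1 + 0.22·π_2 + 0.24·π_3
π_2 = 0.3·π_1 + 0.44·π_2 + 0.36·π_3
Solving with the normalization constraint gives π = (0.2527, 0.3748, 0.3725).
So the stationary probability of Volatile is 0.2527.

0.2527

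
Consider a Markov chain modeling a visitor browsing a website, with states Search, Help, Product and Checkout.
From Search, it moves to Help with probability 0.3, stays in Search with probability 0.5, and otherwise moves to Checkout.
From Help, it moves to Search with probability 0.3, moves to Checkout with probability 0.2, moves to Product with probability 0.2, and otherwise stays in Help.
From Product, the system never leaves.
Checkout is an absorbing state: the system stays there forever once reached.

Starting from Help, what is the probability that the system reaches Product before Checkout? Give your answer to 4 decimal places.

0.3846

Let h(s) be the probability of absorption at Product starting from transient state s. Then h(Product) = 1 and h(Checkout) = 0. By first-step analysis:
h(Search) = 0.5·h(Search) + 0.3·h(Help) + 0.2·0
h(Help) = 0.3·h(Search) + 0.3·h(Help) + 0.2·1 + 0.2·0
Solving: h(Search) = 0.2308, h(Help) = 0.3846.
Starting from Help, the probability is 0.3846.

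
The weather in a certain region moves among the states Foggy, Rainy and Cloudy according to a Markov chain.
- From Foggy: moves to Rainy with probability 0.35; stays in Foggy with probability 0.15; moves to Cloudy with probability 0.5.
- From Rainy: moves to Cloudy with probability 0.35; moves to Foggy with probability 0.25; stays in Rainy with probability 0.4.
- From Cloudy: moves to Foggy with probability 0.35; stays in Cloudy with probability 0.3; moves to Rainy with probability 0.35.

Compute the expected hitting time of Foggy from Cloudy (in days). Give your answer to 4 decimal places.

Let t(s) be the expected number of days to first reach Foggy from state s, with t(Foggy) = 0. Conditioning on the first day:
t(Rainy) = 1 + 0.4·t(Rainy) + 0.35·t(Cloudy)
t(Cloudy) = 1 + 0.35·t(Rainy) + 0.3·t(Cloudy)
Solving: t(Rainy) = 3.5294, t(Cloudy) = 3.1933.
Expected days from Cloudy to Foggy: 3.1933.

3.1933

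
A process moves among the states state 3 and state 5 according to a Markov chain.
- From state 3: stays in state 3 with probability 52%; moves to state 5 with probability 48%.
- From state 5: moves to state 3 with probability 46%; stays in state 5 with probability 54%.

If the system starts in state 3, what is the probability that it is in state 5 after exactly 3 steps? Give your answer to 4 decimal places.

0.5105

Propagate the distribution vector 3 steps from state 3.
After 0 steps: (1.0000, 0.0000)
After 1 step: (0.5200, 0.4800)
After 2 steps: (0.4912, 0.5088)
After 3 steps: (0.4895, 0.5105)
P(in state 5 after 3 steps) = 0.5105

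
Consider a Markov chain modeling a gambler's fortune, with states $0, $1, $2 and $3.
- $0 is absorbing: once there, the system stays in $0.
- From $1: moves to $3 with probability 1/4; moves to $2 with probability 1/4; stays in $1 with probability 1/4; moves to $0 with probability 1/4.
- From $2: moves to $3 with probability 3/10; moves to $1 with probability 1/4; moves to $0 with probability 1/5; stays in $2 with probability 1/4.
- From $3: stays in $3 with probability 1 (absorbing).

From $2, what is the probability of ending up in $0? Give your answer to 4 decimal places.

Let h(s) be the probability of absorption at $0 starting from transient state s. Then h($0) = 1 and h($3) = 0. By first-step analysis:
h($1) = 0.25·1 + 0.25·h($1) + 0.25·h($2) + 0.25·0
h($2) = 0.2·1 + 0.25·h($1) + 0.25·h($2) + 0.3·0
Solving: h($1) = 0.4750, h($2) = 0.4250.
Starting from $2, the probability is 0.4250.

0.4250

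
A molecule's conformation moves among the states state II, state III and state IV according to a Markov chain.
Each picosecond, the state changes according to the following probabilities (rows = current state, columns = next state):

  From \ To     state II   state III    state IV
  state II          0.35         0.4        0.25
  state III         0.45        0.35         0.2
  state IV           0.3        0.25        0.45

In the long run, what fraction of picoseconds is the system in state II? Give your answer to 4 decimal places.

0.3694

Let the stationary distribution be π with π = πP and π_1 + π_2 + π_3 = 1.
π_1 = 0.35·π_1 + 0.45·π_2 + 0.3·π_3
π_2 = 0.4·π_1 + 0.35·π_2 + 0.25·π_3
Solving with the normalization constraint gives π = (0.3694, 0.3393, 0.2913).
So the stationary probability of state II is 0.3694.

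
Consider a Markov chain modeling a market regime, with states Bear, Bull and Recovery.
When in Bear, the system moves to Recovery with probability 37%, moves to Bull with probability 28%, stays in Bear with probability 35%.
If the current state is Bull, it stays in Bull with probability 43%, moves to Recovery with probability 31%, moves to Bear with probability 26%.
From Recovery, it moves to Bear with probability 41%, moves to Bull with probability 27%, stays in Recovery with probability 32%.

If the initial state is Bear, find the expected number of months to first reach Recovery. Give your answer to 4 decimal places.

2.8552

Let t(s) be the expected number of months to first reach Recovery from state s, with t(Recovery) = 0. Conditioning on the first month:
t(Bear) = 1 + 0.35·t(Bear) + 0.28·t(Bull)
t(Bull) = 1 + 0.26·t(Bear) + 0.43·t(Bull)
Solving: t(Bear) = 2.8552, t(Bull) = 3.0568.
Expected months from Bear to Recovery: 2.8552.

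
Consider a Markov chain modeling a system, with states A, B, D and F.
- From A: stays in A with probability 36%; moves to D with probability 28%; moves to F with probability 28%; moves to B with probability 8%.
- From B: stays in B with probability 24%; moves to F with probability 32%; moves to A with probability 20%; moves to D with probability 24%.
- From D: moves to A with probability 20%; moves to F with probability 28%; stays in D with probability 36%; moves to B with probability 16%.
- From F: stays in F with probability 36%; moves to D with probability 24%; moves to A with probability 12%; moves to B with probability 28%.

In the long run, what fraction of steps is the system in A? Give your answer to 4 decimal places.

0.2083

Let the stationary distribution be π with π = πP and π_1 + π_2 + π_3 + π_4 = 1.
π_1 = 0.36·π_1 + 0.2·π_2 + 0.2·π_3 + 0.12·π_4
π_2 = 0.08·π_1 + 0.24·π_2 + 0.16·π_3 + 0.28·π_4
π_3 = 0.28·π_1 + 0.24·π_2 + 0.36·π_3 + 0.24·π_4
Solving with the normalization constraint gives π = (0.2083, 0.1966, 0.2822, 0.3129).
So the stationary probability of A is 0.2083.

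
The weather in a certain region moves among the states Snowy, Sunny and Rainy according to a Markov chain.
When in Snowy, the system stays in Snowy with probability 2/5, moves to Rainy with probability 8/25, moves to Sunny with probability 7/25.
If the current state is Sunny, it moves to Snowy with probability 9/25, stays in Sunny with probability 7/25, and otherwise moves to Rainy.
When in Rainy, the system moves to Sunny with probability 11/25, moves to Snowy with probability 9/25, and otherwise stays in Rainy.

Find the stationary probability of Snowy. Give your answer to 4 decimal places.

Let the stationary distribution be π with π = πP and π_1 + π_2 + π_3 = 1.
π_1 = 0.4·π_1 + 0.36·π_2 + 0.36·π_3
π_2 = 0.28·π_1 + 0.28·π_2 + 0.44·π_3
Solving with the normalization constraint gives π = (0.3750, 0.3276, 0.2974).
So the stationary probability of Snowy is 0.3750.

0.3750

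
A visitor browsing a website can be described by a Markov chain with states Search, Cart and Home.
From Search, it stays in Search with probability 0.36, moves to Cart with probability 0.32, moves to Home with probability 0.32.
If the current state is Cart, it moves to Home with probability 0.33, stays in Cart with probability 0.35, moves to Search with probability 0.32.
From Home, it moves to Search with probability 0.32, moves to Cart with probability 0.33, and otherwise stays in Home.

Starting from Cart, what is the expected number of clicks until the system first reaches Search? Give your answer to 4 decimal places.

Let t(s) be the expected number of clicks to first reach Search from state s, with t(Search) = 0. Conditioning on the first click:
t(Cart) = 1 + 0.35·t(Cart) + 0.33·t(Home)
t(Home) = 1 + 0.33·t(Cart) + 0.35·t(Home)
Solving: t(Cart) = 3.1250, t(Home) = 3.1250.
Expected clicks from Cart to Search: 3.1250.

3.1250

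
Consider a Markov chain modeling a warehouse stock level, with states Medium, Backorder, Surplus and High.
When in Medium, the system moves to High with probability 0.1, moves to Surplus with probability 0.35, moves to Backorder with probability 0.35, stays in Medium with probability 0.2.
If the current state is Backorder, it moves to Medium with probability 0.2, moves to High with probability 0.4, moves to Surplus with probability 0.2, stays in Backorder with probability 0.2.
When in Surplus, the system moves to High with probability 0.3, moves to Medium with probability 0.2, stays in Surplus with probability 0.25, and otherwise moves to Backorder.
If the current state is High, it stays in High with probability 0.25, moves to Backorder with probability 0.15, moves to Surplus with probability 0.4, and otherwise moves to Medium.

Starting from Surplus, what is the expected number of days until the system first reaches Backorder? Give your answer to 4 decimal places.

4.0777

Let t(s) be the expected number of days to first reach Backorder from state s, with t(Backorder) = 0. Conditioning on the first day:
t(Medium) = 1 + 0.2·t(Medium) + 0.35·t(Surplus) + 0.1·t(High)
t(Surplus) = 1 + 0.2·t(Medium) + 0.25·t(Surplus) + 0.3·t(High)
t(High) = 1 + 0.2·t(Medium) + 0.4·t(Surplus) + 0.25·t(High)
Solving: t(Medium) = 3.5922, t(Surplus) = 4.0777, t(High) = 4.4660.
Expected days from Surplus to Backorder: 4.0777.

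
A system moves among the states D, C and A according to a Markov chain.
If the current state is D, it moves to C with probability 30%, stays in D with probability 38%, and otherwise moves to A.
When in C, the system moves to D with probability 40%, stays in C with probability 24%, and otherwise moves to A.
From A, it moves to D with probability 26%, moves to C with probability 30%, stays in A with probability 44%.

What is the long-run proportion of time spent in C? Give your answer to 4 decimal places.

0.2830

Let the stationary distribution be π with π = πP and π_1 + π_2 + π_3 = 1.
π_1 = 0.38·π_1 + 0.4·π_2 + 0.26·π_3
π_2 = 0.3·π_1 + 0.24·π_2 + 0.3·π_3
Solving with the normalization constraint gives π = (0.3405, 0.2830, 0.3765).
So the stationary probability of C is 0.2830.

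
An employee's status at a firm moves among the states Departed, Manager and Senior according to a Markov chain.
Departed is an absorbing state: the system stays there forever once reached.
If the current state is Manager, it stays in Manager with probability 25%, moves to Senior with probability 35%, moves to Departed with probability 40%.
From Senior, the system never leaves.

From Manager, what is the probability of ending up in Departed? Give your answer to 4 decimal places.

0.5333

Let h(s) be the probability of absorption at Departed starting from transient state s. Then h(Departed) = 1 and h(Senior) = 0. By first-step analysis:
h(Manager) = 0.4·1 + 0.25·h(Manager) + 0.35·0
Solving: h(Manager) = 0.5333.
Starting from Manager, the probability is 0.5333.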